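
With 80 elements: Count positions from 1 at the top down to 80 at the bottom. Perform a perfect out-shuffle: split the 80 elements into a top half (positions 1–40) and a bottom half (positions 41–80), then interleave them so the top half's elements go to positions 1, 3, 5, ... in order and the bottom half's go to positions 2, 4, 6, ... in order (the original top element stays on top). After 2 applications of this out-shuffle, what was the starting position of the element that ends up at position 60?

Work backwards from position 60, undoing one out-shuffle at a time:
60 ← 70 ← 75
So the element now at position 60 started at position 75.

75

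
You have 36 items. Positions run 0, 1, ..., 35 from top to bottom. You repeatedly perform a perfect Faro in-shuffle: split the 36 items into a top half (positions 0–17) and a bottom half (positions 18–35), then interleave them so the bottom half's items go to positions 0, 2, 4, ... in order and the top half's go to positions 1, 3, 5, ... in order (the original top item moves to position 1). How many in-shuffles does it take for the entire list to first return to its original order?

The in-shuffle permutes the 36 positions with cycle lengths [36].
Every item is home exactly when every cycle has completed a whole number of laps, i.e. after lcm(36) = 36 in-shuffles.

36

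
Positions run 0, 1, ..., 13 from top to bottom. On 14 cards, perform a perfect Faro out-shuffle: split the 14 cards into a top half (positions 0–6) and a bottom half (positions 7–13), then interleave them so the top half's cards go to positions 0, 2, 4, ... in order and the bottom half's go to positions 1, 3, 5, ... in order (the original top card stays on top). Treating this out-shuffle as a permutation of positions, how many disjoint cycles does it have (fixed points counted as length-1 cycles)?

3

Trace each unvisited position around until it returns:
(0) (1 2 4 8 3 6 ... len 12) (13)
3 cycles in total.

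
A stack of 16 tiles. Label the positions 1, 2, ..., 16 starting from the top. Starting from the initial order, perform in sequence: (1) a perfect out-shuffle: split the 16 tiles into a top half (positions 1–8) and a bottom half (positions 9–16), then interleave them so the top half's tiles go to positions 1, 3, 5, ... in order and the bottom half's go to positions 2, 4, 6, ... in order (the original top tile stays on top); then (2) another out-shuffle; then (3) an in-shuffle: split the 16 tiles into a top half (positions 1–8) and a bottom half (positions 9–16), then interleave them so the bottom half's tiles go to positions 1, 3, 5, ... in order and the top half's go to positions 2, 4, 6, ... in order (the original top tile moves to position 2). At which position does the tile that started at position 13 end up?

Track the tile from position 13 forward through each operation:
  after op 1 (out-shuffle): 13 → 10
  after op 2 (out-shuffle): 10 → 4
  after op 3 (in-shuffle): 4 → 8

8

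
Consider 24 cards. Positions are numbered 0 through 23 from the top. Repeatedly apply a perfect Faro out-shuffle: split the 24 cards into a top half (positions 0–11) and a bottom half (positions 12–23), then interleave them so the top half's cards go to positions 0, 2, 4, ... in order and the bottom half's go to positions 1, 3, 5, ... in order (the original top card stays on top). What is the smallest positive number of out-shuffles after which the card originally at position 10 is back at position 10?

11

Follow position 10 under repeated out-shuffles:
10 → 20 → 17 → 11 → 22 → 21 → 19 → 15 → 7 → 14 → 5 → 10
It first returns after 11 out-shuffles.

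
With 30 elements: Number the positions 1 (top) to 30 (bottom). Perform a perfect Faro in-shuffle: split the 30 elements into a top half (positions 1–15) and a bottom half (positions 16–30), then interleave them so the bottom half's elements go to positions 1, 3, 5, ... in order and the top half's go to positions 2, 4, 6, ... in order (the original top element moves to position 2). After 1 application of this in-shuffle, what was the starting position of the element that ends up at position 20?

Work backwards from position 20, undoing one in-shuffle at a time:
20 ← 10
So the element now at position 20 started at position 10.

10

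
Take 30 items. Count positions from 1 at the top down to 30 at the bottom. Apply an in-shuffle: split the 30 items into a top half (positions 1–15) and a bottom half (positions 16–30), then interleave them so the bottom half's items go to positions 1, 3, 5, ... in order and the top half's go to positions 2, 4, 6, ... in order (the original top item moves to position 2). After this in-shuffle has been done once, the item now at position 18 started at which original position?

9

Work backwards from position 18, undoing one in-shuffle at a time:
18 ← 9
So the item now at position 18 started at position 9.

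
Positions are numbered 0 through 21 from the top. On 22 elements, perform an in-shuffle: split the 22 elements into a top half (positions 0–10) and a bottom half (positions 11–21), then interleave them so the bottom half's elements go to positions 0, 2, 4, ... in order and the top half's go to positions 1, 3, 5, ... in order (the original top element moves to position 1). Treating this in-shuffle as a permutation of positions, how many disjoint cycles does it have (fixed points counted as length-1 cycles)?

Trace each unvisited position around until it returns:
(0 1 3 7 15 8 ... len 11) (4 9 19 16 10 21 ... len 11)
2 cycles in total.

2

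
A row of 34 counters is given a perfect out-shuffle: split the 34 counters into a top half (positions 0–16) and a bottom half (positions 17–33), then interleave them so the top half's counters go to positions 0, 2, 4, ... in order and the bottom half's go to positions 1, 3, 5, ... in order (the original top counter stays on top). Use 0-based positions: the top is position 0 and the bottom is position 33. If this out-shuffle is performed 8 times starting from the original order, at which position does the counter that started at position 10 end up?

19

Track the counter's position through each out-shuffle:
10 → 20 → 7 → 14 → 28 → 23 → 13 → 26 → 19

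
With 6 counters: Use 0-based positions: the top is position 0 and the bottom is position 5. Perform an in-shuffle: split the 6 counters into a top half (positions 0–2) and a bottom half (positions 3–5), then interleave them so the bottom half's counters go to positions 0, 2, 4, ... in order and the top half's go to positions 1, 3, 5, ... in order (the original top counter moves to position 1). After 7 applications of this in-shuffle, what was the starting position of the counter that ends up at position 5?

Work backwards from position 5, undoing one in-shuffle at a time:
5 ← 2 ← 4 ← 5 ← 2 ← 4 ← 5 ← 2
So the counter now at position 5 started at position 2.

2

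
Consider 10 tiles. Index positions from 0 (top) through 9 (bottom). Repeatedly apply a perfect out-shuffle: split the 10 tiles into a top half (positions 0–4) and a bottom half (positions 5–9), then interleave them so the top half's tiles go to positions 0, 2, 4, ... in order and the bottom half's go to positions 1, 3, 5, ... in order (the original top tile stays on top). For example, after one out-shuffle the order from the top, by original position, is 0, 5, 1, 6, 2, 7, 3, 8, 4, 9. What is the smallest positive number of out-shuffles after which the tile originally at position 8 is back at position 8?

6

Follow position 8 under repeated out-shuffles:
8 → 7 → 5 → 1 → 2 → 4 → 8
It first returns after 6 out-shuffles.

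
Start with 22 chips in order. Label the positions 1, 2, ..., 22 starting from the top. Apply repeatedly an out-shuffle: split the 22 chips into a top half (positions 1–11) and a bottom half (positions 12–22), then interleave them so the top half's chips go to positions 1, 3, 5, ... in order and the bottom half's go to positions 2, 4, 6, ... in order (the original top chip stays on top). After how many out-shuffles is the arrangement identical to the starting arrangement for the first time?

The out-shuffle permutes the 22 positions with cycle lengths [1, 1, 2, 3, 3, 6, 6].
Every chip is home exactly when every cycle has completed a whole number of laps, i.e. after lcm(1, 2, 3, 6) = 6 out-shuffles.

6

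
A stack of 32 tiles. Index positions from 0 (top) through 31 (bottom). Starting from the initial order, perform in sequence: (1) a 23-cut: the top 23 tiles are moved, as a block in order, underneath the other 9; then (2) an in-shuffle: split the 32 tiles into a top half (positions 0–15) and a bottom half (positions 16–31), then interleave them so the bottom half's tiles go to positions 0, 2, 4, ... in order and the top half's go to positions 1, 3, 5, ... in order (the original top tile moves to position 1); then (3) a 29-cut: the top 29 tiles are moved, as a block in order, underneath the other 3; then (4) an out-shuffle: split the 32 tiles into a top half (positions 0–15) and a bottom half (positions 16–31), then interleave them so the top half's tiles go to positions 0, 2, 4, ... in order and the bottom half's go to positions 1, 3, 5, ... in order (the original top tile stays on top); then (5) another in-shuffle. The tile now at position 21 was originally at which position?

8

Undo the operations in reverse order, starting from position 21:
  undo op 5 (in-shuffle, from top half): 21 ← 10
  undo op 4 (out-shuffle, from top half): 10 ← 5
  undo op 3 (cut 29): 5 ← 2
  undo op 2 (in-shuffle, from bottom half): 2 ← 17
  undo op 1 (cut 23): 17 ← 8
So the tile at position 21 came from original position 8.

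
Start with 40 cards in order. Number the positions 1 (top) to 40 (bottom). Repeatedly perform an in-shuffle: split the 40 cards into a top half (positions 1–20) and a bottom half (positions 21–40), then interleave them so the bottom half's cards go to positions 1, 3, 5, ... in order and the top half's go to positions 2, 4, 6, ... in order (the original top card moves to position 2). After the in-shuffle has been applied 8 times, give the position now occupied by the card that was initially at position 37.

Track the card's position through each in-shuffle:
37 → 33 → 25 → 9 → 18 → 36 → 31 → 21 → 1

1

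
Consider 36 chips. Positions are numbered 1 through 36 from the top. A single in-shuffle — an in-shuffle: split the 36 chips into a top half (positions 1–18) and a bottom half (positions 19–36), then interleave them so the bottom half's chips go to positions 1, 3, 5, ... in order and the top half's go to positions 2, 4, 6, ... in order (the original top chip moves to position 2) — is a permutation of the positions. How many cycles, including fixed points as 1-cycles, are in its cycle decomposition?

Trace each unvisited position around until it returns:
(1 2 4 8 16 32 ... len 36)
1 cycle in total.

1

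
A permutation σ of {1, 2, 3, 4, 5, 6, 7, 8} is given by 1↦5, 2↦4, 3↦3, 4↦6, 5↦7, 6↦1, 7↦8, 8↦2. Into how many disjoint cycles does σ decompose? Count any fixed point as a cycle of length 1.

Cycle decomposition: (1 5 7 8 2 4 6) (3).
2 cycles.

2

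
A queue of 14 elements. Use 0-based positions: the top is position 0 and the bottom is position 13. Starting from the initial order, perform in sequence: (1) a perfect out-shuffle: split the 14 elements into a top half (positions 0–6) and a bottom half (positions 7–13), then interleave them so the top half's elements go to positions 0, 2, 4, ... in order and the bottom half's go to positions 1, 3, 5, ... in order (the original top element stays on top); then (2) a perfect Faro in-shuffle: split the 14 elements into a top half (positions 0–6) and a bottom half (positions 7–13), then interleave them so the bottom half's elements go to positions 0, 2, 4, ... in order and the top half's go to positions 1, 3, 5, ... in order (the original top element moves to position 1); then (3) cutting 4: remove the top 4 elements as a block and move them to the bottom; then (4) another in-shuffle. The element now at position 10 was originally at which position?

Undo the operations in reverse order, starting from position 10:
  undo op 4 (in-shuffle, from bottom half): 10 ← 12
  undo op 3 (cut 4): 12 ← 2
  undo op 2 (in-shuffle, from bottom half): 2 ← 8
  undo op 1 (out-shuffle, from top half): 8 ← 4
So the element at position 10 came from original position 4.

4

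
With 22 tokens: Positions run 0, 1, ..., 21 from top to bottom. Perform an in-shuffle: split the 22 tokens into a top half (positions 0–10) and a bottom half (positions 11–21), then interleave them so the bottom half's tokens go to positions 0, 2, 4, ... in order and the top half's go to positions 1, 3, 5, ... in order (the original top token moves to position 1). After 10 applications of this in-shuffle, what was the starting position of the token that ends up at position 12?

2

Work backwards from position 12, undoing one in-shuffle at a time:
12 ← 17 ← 8 ← 15 ← 7 ← 3 ← 1 ← 0 ← 11 ← 5 ← 2
So the token now at position 12 started at position 2.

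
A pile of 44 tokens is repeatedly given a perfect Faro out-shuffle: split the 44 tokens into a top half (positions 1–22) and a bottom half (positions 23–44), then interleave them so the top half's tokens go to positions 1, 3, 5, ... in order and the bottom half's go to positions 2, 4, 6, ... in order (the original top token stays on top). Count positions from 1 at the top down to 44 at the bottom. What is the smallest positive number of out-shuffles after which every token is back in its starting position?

The out-shuffle permutes the 44 positions with cycle lengths [1, 1, 14, 14, 14].
Every token is home exactly when every cycle has completed a whole number of laps, i.e. after lcm(1, 14) = 14 out-shuffles.

14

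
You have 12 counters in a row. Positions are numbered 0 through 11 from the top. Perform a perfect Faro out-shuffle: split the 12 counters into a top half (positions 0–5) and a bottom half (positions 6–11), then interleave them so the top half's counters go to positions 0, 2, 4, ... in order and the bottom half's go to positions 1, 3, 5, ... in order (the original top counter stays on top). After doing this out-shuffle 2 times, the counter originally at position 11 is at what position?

11

Position 11 is a fixed point of every out-shuffle, so the counter never moves.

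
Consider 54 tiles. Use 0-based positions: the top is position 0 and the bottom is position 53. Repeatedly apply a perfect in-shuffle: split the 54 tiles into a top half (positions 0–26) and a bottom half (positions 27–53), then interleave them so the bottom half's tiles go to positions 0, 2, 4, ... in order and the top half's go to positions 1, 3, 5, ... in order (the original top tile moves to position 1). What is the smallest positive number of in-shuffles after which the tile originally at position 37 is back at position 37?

20

Follow position 37 under repeated in-shuffles:
37 → 20 → 41 → 28 → 2 → 5 → 11 → 23 → 47 → 40 → 26 → 53 → 52 → 50 → 46 → 38 → 22 → 45 → 36 → 18 → 37
It first returns after 20 in-shuffles.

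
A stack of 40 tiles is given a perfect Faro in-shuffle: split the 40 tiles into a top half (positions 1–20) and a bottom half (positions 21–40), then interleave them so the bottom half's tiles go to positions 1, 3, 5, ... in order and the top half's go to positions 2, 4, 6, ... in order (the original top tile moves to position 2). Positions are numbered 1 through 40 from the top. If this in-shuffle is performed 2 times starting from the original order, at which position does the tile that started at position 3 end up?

12

Track the tile's position through each in-shuffle:
3 → 6 → 12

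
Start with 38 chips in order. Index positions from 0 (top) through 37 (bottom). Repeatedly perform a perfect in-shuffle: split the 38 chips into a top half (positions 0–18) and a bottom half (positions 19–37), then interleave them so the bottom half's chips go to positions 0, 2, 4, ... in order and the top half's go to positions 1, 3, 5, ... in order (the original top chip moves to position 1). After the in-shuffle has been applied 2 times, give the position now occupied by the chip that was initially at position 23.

Track the chip's position through each in-shuffle:
23 → 8 → 17

17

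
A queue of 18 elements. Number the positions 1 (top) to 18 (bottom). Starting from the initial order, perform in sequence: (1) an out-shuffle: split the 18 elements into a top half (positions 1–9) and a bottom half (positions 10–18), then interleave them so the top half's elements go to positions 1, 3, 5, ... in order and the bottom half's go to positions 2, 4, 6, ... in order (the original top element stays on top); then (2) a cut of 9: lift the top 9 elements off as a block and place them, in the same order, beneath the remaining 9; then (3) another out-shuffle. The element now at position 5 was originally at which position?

Undo the operations in reverse order, starting from position 5:
  undo op 3 (out-shuffle, from top half): 5 ← 3
  undo op 2 (cut 9): 3 ← 12
  undo op 1 (out-shuffle, from bottom half): 12 ← 15
So the element at position 5 came from original position 15.

15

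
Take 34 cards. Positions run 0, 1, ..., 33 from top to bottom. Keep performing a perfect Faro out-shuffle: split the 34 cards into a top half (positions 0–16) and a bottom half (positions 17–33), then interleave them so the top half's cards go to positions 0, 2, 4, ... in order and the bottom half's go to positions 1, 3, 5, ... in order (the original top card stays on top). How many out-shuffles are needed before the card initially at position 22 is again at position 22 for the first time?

2

Follow position 22 under repeated out-shuffles:
22 → 11 → 22
It first returns after 2 out-shuffles.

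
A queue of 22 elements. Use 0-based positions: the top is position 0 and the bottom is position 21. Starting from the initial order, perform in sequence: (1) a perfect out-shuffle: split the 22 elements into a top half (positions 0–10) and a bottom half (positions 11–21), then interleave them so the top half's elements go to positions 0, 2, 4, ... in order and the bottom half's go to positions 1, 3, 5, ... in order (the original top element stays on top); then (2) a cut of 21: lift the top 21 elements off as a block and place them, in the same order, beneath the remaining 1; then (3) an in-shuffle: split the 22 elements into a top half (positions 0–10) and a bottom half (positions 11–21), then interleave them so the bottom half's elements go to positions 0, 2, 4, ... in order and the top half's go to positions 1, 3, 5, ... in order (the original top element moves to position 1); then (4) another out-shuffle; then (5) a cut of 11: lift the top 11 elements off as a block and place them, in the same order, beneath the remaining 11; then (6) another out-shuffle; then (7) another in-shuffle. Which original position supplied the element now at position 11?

Undo the operations in reverse order, starting from position 11:
  undo op 7 (in-shuffle, from top half): 11 ← 5
  undo op 6 (out-shuffle, from bottom half): 5 ← 13
  undo op 5 (cut 11): 13 ← 2
  undo op 4 (out-shuffle, from top half): 2 ← 1
  undo op 3 (in-shuffle, from top half): 1 ← 0
  undo op 2 (cut 21): 0 ← 21
  undo op 1 (out-shuffle, from bottom half): 21 ← 21
So the element at position 11 came from original position 21.

21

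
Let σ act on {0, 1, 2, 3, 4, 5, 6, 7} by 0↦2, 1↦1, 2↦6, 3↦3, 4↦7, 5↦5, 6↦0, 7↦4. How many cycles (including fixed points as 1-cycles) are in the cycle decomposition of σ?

Cycle decomposition: (0 2 6) (1) (3) (4 7) (5).
5 cycles.

5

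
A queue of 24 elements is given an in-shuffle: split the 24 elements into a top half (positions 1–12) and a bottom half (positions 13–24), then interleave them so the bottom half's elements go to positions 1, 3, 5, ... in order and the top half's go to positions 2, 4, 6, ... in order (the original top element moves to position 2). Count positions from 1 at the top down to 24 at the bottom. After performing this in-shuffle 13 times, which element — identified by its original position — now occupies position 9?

Work backwards from position 9, undoing one in-shuffle at a time:
9 ← 17 ← 21 ← 23 ← 24 ← ... ← 2 (13 steps).
So the element now at position 9 started at position 2.

2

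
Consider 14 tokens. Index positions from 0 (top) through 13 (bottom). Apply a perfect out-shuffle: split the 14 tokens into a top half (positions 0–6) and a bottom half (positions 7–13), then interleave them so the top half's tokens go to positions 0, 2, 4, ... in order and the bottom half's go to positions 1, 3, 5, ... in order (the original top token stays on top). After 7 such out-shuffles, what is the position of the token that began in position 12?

2

Track the token's position through each out-shuffle:
12 → 11 → 9 → 5 → 10 → 7 → 1 → 2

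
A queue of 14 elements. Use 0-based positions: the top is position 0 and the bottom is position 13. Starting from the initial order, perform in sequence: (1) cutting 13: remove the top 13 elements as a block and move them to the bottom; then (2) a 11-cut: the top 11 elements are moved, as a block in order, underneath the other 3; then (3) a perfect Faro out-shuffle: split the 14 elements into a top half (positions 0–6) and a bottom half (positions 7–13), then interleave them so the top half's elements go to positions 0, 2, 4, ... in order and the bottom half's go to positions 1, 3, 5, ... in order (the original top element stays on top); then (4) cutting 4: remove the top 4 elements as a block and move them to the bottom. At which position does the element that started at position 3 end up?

11

Track the element from position 3 forward through each operation:
  after op 1 (cut 13): 3 → 4
  after op 2 (cut 11): 4 → 7
  after op 3 (out-shuffle): 7 → 1
  after op 4 (cut 4): 1 → 11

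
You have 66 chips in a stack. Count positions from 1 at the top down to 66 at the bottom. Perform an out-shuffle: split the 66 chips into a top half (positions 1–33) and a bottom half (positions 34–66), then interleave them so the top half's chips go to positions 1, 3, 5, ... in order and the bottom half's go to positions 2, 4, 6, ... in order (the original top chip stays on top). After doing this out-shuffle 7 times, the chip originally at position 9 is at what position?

Track the chip's position through each out-shuffle:
9 → 17 → 33 → 65 → 64 → 62 → 58 → 50

50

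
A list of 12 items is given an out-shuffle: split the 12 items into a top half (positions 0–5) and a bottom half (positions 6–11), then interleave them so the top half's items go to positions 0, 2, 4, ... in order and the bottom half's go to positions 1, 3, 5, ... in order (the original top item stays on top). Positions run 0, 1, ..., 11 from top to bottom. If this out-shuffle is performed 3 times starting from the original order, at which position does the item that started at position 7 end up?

1

Track the item's position through each out-shuffle:
7 → 3 → 6 → 1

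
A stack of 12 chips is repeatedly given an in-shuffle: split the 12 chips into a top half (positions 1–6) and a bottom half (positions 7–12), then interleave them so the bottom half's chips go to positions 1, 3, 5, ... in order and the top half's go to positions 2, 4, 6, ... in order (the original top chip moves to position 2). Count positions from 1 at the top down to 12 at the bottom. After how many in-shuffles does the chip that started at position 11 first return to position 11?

12

Follow position 11 under repeated in-shuffles:
11 → 9 → 5 → 10 → 7 → 1 → 2 → 4 → 8 → 3 → 6 → 12 → 11
It first returns after 12 in-shuffles.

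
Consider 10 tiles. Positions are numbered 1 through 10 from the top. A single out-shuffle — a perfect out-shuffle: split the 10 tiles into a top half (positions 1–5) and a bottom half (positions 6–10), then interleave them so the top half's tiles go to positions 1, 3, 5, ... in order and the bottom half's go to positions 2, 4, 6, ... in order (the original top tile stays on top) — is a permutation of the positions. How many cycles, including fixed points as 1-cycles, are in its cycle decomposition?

4

Trace each unvisited position around until it returns:
(1) (2 3 5 9 8 6) (4 7) (10)
4 cycles in total.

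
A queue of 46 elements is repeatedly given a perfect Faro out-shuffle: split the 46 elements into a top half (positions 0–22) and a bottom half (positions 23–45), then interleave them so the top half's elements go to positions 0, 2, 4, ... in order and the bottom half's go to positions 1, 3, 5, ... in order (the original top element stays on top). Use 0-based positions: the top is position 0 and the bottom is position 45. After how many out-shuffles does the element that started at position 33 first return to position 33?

Follow position 33 under repeated out-shuffles:
33 → 21 → 42 → 39 → 33
It first returns after 4 out-shuffles.

4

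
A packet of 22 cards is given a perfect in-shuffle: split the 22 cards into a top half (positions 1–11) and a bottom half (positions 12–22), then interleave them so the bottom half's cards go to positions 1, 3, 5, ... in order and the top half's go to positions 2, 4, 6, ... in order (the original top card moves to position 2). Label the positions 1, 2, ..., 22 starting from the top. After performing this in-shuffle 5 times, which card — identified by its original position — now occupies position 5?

21

Work backwards from position 5, undoing one in-shuffle at a time:
5 ← 14 ← 7 ← 15 ← 19 ← 21
So the card now at position 5 started at position 21.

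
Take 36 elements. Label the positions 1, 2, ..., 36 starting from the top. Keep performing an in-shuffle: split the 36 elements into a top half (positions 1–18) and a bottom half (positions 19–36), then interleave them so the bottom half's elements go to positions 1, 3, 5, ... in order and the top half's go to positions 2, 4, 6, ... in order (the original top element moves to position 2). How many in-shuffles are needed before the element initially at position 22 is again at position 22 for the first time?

Follow position 22 under repeated in-shuffles:
22 → 7 → 14 → 28 → 19 → 1 → 2 → 4 → ... → 22 (length 36)
It first returns after 36 in-shuffles.

36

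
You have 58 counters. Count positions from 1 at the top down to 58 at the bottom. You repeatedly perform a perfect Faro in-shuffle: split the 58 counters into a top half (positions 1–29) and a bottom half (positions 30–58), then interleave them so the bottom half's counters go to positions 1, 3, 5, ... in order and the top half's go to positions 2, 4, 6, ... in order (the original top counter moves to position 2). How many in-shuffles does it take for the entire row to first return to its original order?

The in-shuffle permutes the 58 positions with cycle lengths [58].
Every counter is home exactly when every cycle has completed a whole number of laps, i.e. after lcm(58) = 58 in-shuffles.

58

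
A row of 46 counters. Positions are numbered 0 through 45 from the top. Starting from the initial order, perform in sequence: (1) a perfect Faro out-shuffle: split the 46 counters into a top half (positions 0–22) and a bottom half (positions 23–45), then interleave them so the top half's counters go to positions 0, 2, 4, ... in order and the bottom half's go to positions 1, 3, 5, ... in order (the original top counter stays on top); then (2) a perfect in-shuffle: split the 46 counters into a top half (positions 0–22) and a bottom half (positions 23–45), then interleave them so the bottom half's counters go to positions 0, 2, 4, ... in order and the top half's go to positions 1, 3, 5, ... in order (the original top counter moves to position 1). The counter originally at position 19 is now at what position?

30

Track the counter from position 19 forward through each operation:
  after op 1 (out-shuffle): 19 → 38
  after op 2 (in-shuffle): 38 → 30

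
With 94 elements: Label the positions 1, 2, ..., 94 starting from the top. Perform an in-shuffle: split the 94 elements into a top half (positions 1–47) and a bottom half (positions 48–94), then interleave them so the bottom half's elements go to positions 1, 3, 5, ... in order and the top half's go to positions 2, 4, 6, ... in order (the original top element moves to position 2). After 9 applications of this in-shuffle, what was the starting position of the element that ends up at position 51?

Work backwards from position 51, undoing one in-shuffle at a time:
51 ← 73 ← 84 ← 42 ← 21 ← 58 ← 29 ← 62 ← 31 ← 63
So the element now at position 51 started at position 63.

63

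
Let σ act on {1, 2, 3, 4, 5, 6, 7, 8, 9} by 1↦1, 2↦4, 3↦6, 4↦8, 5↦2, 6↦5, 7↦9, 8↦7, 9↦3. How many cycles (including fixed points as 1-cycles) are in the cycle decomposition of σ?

Cycle decomposition: (1) (2 4 8 7 9 3 6 5).
2 cycles.

2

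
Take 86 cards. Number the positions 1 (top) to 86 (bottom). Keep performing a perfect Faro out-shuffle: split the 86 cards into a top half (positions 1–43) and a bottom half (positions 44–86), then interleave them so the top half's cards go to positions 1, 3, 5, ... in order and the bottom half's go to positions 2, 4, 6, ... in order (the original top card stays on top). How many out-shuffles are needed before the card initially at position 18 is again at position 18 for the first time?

4

Follow position 18 under repeated out-shuffles:
18 → 35 → 69 → 52 → 18
It first returns after 4 out-shuffles.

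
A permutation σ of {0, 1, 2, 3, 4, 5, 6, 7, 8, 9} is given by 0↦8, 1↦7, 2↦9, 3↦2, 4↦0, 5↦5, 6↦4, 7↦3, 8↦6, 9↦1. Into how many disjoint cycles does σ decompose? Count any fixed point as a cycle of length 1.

3

Cycle decomposition: (0 8 6 4) (1 7 3 2 9) (5).
3 cycles.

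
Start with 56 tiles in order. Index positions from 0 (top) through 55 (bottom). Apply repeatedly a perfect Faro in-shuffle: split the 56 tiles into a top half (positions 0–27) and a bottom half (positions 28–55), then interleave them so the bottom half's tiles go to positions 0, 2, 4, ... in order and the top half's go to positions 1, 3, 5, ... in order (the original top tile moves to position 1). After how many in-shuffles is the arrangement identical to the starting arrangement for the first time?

18

The in-shuffle permutes the 56 positions with cycle lengths [2, 18, 18, 18].
Every tile is home exactly when every cycle has completed a whole number of laps, i.e. after lcm(2, 18) = 18 in-shuffles.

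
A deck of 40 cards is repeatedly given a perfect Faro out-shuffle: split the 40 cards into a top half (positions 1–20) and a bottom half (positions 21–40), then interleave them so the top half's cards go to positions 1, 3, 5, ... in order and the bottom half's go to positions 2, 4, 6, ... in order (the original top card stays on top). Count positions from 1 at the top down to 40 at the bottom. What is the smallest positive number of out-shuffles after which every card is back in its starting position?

The out-shuffle permutes the 40 positions with cycle lengths [1, 1, 2, 12, 12, 12].
Every card is home exactly when every cycle has completed a whole number of laps, i.e. after lcm(1, 2, 12) = 12 out-shuffles.

12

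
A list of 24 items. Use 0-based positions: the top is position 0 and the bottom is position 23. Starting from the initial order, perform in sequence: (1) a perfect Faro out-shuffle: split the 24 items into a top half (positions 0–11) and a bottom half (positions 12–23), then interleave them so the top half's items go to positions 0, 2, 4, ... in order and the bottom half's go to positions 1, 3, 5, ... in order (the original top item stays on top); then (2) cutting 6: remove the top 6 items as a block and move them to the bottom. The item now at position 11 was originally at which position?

Undo the operations in reverse order, starting from position 11:
  undo op 2 (cut 6): 11 ← 17
  undo op 1 (out-shuffle, from bottom half): 17 ← 20
So the item at position 11 came from original position 20.

20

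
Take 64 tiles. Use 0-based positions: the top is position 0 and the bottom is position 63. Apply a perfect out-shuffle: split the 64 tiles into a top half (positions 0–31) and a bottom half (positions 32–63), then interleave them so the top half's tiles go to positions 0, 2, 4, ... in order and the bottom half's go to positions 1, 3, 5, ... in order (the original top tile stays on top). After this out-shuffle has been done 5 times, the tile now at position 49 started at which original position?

Work backwards from position 49, undoing one out-shuffle at a time:
49 ← 56 ← 28 ← 14 ← 7 ← 35
So the tile now at position 49 started at position 35.

35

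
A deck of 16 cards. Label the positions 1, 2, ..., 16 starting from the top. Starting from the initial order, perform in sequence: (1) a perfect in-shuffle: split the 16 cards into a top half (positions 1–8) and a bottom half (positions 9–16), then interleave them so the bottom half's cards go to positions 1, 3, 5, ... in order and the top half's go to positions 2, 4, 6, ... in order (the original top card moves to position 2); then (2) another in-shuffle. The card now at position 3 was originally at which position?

Undo the operations in reverse order, starting from position 3:
  undo op 2 (in-shuffle, from bottom half): 3 ← 10
  undo op 1 (in-shuffle, from top half): 10 ← 5
So the card at position 3 came from original position 5.

5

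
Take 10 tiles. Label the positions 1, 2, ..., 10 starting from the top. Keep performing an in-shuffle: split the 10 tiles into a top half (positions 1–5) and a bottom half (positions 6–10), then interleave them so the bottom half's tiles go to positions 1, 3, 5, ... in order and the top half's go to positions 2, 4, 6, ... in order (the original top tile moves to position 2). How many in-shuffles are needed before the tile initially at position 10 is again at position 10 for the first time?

Follow position 10 under repeated in-shuffles:
10 → 9 → 7 → 3 → 6 → 1 → 2 → 4 → 8 → 5 → 10
It first returns after 10 in-shuffles.

10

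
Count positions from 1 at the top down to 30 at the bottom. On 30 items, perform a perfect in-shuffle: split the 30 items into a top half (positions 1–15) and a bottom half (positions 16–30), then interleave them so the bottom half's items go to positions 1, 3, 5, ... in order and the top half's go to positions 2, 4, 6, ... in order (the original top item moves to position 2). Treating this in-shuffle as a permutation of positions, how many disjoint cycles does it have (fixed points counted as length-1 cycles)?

Trace each unvisited position around until it returns:
(1 2 4 8 16) (3 6 12 24 17) (5 10 20 9 18) (7 14 28 25 19) (11 22 13 26 21) (15 30 29 27 23)
6 cycles in total.

6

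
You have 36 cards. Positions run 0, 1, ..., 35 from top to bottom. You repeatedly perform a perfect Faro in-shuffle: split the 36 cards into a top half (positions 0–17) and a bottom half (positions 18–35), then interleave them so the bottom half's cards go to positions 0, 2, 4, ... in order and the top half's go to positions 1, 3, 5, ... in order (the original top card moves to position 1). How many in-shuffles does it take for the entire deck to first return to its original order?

The in-shuffle permutes the 36 positions with cycle lengths [36].
Every card is home exactly when every cycle has completed a whole number of laps, i.e. after lcm(36) = 36 in-shuffles.

36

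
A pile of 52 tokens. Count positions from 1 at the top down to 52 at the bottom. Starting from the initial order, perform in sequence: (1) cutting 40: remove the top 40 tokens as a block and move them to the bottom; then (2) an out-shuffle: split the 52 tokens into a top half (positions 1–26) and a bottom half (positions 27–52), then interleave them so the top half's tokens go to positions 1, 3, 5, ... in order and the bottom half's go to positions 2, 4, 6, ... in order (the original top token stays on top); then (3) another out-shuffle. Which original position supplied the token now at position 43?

25

Undo the operations in reverse order, starting from position 43:
  undo op 3 (out-shuffle, from top half): 43 ← 22
  undo op 2 (out-shuffle, from bottom half): 22 ← 37
  undo op 1 (cut 40): 37 ← 25
So the token at position 43 came from original position 25.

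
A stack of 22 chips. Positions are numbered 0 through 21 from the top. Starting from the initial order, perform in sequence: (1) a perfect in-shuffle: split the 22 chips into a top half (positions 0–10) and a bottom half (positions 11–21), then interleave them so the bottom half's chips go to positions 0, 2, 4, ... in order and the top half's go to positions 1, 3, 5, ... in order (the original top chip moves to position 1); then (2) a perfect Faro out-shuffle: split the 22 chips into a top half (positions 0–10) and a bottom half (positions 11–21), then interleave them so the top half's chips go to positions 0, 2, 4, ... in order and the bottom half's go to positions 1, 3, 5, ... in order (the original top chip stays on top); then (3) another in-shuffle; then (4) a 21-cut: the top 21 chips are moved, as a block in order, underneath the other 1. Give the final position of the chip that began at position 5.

Track the chip from position 5 forward through each operation:
  after op 1 (in-shuffle): 5 → 11
  after op 2 (out-shuffle): 11 → 1
  after op 3 (in-shuffle): 1 → 3
  after op 4 (cut 21): 3 → 4

4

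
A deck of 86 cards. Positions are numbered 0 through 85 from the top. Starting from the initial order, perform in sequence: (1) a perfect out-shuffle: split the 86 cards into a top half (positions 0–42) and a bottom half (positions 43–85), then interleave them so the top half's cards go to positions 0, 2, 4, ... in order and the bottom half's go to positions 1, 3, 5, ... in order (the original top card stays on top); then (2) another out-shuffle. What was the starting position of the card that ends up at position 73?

82

Undo the operations in reverse order, starting from position 73:
  undo op 2 (out-shuffle, from bottom half): 73 ← 79
  undo op 1 (out-shuffle, from bottom half): 79 ← 82
So the card at position 73 came from original position 82.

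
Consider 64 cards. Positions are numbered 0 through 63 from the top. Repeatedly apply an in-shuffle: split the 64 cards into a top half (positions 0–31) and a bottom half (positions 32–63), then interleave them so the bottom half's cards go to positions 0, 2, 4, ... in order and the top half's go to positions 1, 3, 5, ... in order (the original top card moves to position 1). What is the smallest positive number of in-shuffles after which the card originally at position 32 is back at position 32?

Follow position 32 under repeated in-shuffles:
32 → 0 → 1 → 3 → 7 → 15 → 31 → 63 → 62 → 60 → 56 → 48 → 32
It first returns after 12 in-shuffles.

12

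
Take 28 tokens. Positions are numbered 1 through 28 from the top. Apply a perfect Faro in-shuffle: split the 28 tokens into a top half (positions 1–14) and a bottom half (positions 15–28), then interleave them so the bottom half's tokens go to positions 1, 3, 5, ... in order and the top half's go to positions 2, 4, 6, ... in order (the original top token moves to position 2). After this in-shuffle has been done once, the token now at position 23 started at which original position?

Work backwards from position 23, undoing one in-shuffle at a time:
23 ← 26
So the token now at position 23 started at position 26.

26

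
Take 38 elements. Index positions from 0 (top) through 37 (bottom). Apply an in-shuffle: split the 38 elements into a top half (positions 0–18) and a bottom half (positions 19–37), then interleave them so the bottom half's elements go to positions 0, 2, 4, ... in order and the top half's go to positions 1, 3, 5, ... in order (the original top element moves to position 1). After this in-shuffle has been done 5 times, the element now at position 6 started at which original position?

37

Work backwards from position 6, undoing one in-shuffle at a time:
6 ← 22 ← 30 ← 34 ← 36 ← 37
So the element now at position 6 started at position 37.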